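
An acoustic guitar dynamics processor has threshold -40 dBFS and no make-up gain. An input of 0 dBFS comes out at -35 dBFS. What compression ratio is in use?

Input overshoot = 0 − (-40) = 40 dB; output overshoot = -35 − (-40) = 5 dB.
Ratio = 40 / 5 = 8.

8:1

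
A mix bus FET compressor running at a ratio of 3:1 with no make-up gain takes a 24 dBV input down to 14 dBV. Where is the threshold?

Let T be the threshold. Output overshoot = (input overshoot)/R, so 14 − T = (24 − T)/3.
3·(14 − T) = 24 − T → 2·T = 42 − 24 = 18.
T = 18/2 = 9 dBV.

9 dBV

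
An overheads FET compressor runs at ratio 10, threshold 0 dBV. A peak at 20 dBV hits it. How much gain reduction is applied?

18 dB

The signal is 20 dB above threshold.
After 10:1 compression the overshoot becomes 20/10 = 2 dB.
Gain reduction = 20 − 2 = 18 dB.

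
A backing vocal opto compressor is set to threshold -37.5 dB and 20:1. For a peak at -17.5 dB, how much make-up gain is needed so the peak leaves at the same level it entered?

19 dB

Overshoot 20 dB → 20/20 = 1 dB after compression, so the compressed level is -37.5 + 1 = -36.5 dB.
Make-up = target − compressed = -17.5 − (-36.5) = 19 dB.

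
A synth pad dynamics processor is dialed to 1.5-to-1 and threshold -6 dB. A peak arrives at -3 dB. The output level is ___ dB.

The input is 3 dB above the -6 dB threshold.
At 1.5:1 the overshoot is divided by 1.5, leaving 2 dB above threshold.
So the level is -6 + 2 = -4 dB.

-4 dB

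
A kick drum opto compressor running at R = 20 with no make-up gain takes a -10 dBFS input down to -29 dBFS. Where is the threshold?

-30 dBFS

Input is 20 dB above T (since output overshoot × R = input overshoot: (-29 − T)·20 = -10 − T gives T = -30 dBFS).
Check: -30 + (-10 − (-30))/20 = -30 + 1 = -29 dBFS. ✓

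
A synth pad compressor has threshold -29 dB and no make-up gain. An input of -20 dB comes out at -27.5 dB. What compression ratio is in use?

6:1

Input overshoot = -20 − (-29) = 9 dB; output overshoot = -27.5 − (-29) = 1.5 dB.
Ratio = 9 / 1.5 = 6.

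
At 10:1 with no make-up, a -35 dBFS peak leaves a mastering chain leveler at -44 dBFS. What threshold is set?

Input is 10 dB above T (since output overshoot × R = input overshoot: (-44 − T)·10 = -35 − T gives T = -45 dBFS).
Check: -45 + (-35 − (-45))/10 = -45 + 1 = -44 dBFS. ✓

-45 dBFS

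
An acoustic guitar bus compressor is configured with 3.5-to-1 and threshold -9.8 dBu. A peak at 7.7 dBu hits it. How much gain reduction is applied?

The signal is 17.5 dB above threshold.
After 3.5:1 compression the overshoot becomes 17.5/3.5 = 5 dB.
So the signal is attenuated by 17.5 − 5 = 12.5 dB.

12.5 dB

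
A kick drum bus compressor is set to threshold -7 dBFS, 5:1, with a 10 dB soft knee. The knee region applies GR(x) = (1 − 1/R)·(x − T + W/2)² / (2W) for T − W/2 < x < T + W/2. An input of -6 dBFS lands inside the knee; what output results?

-7.44 dBFS

x − T + W/2 = -6 − (-7) + 5 = 6.
GR = (1 − 1/5) × 6² / 20 = 0.8 × 36 / 20 = 1.44 dB.
Output = -6 − 1.44 = -7.44 dBFS.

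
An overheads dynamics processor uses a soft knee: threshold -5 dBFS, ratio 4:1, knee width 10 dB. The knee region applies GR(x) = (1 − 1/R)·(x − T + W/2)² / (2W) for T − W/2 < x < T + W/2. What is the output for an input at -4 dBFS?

x − T + W/2 = -4 − (-5) + 5 = 6.
GR = (1 − 1/4) × 6² / 20 = 0.75 × 36 / 20 = 1.35 dB.
Output = -4 − 1.35 = -5.35 dBFS.

-5.35 dBFS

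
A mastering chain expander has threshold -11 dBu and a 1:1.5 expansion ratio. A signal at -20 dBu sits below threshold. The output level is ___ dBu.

-24.5 dBu

Below threshold, a 1:1.5 expander applies gain = (1.5−1)×(T − x) of attenuation.
(1.5−1) × 9 = 4.5 dB, so output = -20 − 4.5 = -24.5 dBu.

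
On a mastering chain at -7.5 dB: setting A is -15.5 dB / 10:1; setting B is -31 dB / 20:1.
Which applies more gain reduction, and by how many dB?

A: overshoot 8 dB → output overshoot 0.8 dB → GR 7.2 dB.
B: overshoot 23.5 dB → output overshoot 1.175 dB → GR 22.325 dB.
Difference: 15.125 dB in favour of B.

B, by 15.125 dB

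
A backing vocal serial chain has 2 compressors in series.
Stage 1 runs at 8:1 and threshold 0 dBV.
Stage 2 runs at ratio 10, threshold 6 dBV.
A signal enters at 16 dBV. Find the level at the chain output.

Stage 1: 16 dB above 0 dBV, reduced 8:1 to 2 dB above → 2 dBV.
Stage 2: below threshold (2 ≤ 6); passes unchanged; output 2 dBV.

2 dBV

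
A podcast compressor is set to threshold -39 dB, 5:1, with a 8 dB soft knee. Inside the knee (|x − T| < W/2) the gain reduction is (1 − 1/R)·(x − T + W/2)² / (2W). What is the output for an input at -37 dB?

x − T + W/2 = -37 − (-39) + 4 = 6.
GR = (1 − 1/5) × 6² / 16 = 0.8 × 36 / 16 = 1.8 dB.
Output = -37 − 1.8 = -38.8 dB.

-38.8 dB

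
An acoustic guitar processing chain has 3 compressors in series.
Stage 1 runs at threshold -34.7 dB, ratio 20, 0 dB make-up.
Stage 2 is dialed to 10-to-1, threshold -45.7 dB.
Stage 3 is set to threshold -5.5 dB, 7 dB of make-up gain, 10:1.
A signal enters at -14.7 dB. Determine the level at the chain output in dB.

Stage 1: 20 dB above -34.7 dB, reduced 20:1 to 1 dB above → -33.7 dB.
Stage 2: overshoot 12 dB → 12/10 = 1.2 dB → -44.5 dB.
Stage 3: -44.5 dB is at or below the -5.5 dB threshold — no compression; make-up brings it to -37.5 dB.

-37.5 dB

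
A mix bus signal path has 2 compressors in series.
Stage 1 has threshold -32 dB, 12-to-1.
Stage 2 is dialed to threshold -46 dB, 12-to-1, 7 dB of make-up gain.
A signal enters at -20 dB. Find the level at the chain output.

-37.75 dB

Stage 1: overshoot 12 dB → 12/12 = 1 dB → -31 dB.
Stage 2: overshoot 15 dB → 15/12 = 1.25 dB → -44.75 dB; +7 dB make-up → -37.75 dB.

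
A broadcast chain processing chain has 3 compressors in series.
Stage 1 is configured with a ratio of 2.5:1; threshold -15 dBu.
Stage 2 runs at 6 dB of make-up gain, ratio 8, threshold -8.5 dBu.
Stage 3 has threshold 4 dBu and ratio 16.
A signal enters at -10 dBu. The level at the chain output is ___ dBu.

-7 dBu

Stage 1: 5 dB above -15 dBu, reduced 2.5:1 to 2 dB above → -13 dBu.
Stage 2: below threshold (-13 ≤ -8.5); passes unchanged; make-up brings it to -7 dBu.
Stage 3: -7 dBu ≤ 4 dBu, so stage 3 doesn't engage; output -7 dBu.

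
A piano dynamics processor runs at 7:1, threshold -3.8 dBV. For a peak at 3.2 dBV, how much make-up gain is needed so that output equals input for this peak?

6 dB

Without make-up, output = threshold + overshoot/7 = -3.8 + 1 = -2.8 dBV.
Gap to target: 6 dB.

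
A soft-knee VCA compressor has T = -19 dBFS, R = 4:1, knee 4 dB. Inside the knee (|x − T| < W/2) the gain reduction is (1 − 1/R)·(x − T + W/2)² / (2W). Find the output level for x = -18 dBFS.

-18.84375 dBFS

x − T + W/2 = -18 − (-19) + 2 = 3.
GR = (1 − 1/4) × 3² / 8 = 0.75 × 9 / 8 = 0.84375 dB.
Output = -18 − 0.84375 = -18.84375 dBFS.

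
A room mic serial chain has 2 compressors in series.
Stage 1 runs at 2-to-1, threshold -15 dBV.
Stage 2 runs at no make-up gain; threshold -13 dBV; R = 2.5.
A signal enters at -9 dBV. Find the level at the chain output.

Stage 1: 6 dB above -15 dBV, reduced 2:1 to 3 dB above → -12 dBV.
Stage 2: 1 dB above -13 dBV, reduced 2.5:1 to 0.4 dB above → -12.6 dBV.

-12.6 dBV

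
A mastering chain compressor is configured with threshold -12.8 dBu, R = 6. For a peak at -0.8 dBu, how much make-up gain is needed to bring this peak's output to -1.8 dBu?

Overshoot 12 dB → 12/6 = 2 dB after compression, so the compressed level is -12.8 + 2 = -10.8 dBu.
Make-up = target − compressed = -1.8 − (-10.8) = 9 dB.

9 dB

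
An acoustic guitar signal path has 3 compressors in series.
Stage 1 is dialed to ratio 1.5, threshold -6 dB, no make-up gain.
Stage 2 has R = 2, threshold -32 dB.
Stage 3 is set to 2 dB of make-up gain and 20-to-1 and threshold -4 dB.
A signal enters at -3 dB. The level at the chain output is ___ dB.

-16 dB

Stage 1: overshoot 3 dB → 3/1.5 = 2 dB → -4 dB.
Stage 2: overshoot 28 dB → 28/2 = 14 dB → -18 dB.
Stage 3: below threshold (-18 ≤ -4); passes unchanged; make-up brings it to -16 dB.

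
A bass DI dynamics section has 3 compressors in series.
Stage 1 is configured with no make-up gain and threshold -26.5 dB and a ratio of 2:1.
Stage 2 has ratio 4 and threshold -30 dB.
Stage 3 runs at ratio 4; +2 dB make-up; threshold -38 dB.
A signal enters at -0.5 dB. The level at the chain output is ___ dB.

Stage 1: -0.5 dB is 26 dB over -26.5 dB; at 2:1 that becomes 13 dB over, giving -13.5 dB.
Stage 2: 16.5 dB above -30 dB, reduced 4:1 to 4.125 dB above → -25.875 dB.
Stage 3: -25.875 dB is 12.125 dB over -38 dB; at 4:1 that becomes 3.03125 dB over, giving -34.96875 dB; +2 dB make-up → -32.96875 dB.

-32.96875 dB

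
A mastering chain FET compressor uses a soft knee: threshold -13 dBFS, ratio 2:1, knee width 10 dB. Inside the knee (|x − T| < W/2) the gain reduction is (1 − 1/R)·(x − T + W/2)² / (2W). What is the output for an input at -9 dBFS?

x − T + W/2 = -9 − (-13) + 5 = 9.
GR = (1 − 1/2) × 9² / 20 = 0.5 × 81 / 20 = 2.025 dB.
Output = -9 − 2.025 = -11.025 dBFS.

-11.025 dBFS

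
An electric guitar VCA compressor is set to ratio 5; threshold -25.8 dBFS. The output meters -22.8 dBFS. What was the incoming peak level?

The compressed level sits -22.8 − (-25.8) = 3 dB over threshold.
Undo the ratio: input overshoot = 3 × 5 = 15 dB, giving input = -10.8 dBFS.

-10.8 dBFS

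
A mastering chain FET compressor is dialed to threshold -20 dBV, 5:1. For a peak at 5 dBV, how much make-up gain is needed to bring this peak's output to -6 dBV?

Without make-up, output = threshold + overshoot/5 = -20 + 5 = -15 dBV.
Gap to target: 9 dB.

9 dB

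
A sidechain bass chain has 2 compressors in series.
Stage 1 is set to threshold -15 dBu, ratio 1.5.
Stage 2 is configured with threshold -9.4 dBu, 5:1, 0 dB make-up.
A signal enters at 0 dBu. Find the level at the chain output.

Stage 1: 0 dBu is 15 dB over -15 dBu; at 1.5:1 that becomes 10 dB over, giving -5 dBu.
Stage 2: 4.4 dB above -9.4 dBu, reduced 5:1 to 0.88 dB above → -8.52 dBu.

-8.52 dBu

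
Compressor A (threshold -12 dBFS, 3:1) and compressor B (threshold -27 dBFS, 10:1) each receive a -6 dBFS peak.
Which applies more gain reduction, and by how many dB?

A: 6 dB over, compressed to 2 dB over, so 4 dB of GR.
B: 21 dB over, compressed to 2.1 dB over, so 18.9 dB of GR.
Difference: 14.9 dB in favour of B.

B, by 14.9 dB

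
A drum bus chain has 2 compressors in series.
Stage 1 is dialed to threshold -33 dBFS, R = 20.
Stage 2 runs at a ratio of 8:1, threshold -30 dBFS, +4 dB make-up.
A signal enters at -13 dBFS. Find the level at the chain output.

-28 dBFS

Stage 1: overshoot 20 dB → 20/20 = 1 dB → -32 dBFS.
Stage 2: -32 dBFS ≤ -30 dBFS, so stage 2 doesn't engage; make-up brings it to -28 dBFS.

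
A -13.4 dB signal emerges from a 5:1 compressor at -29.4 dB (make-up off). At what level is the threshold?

Let T be the threshold. Output overshoot = (input overshoot)/R, so -29.4 − T = (-13.4 − T)/5.
5·(-29.4 − T) = -13.4 − T → 4·T = -147 − (-13.4) = -133.6.
T = -133.6/4 = -33.4 dB.

-33.4 dB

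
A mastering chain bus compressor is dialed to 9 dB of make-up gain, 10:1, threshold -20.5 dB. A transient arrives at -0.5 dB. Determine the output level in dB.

Overshoot: -0.5 − (-20.5) = 20 dB.
At 10:1 the overshoot is divided by 10, leaving 2 dB above threshold.
Output = -20.5 + 2 = -18.5 dB; make-up adds 9 dB, giving -9.5 dB.

-9.5 dB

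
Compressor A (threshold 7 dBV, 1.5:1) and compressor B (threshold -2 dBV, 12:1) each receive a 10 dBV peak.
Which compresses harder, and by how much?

A: overshoot 3 dB → output overshoot 2 dB → GR 1 dB.
B: overshoot 12 dB → output overshoot 1 dB → GR 11 dB.
B applies 10 dB more gain reduction.

B, by 10 dB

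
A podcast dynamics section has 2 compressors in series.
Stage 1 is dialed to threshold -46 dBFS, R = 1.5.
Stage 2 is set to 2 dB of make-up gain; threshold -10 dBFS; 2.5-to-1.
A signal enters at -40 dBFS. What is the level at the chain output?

Stage 1: -40 dBFS is 6 dB over -46 dBFS; at 1.5:1 that becomes 4 dB over, giving -42 dBFS.
Stage 2: -42 dBFS ≤ -10 dBFS, so stage 2 doesn't engage; make-up brings it to -40 dBFS.

-40 dBFS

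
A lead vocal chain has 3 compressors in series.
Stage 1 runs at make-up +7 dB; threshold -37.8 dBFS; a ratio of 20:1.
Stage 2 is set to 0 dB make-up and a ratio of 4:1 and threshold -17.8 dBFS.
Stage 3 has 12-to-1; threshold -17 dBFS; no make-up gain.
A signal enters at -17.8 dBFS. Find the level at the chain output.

-29.8 dBFS

Stage 1: -17.8 dBFS is 20 dB over -37.8 dBFS; at 20:1 that becomes 1 dB over, giving -36.8 dBFS; +7 dB make-up → -29.8 dBFS.
Stage 2: -29.8 dBFS ≤ -17.8 dBFS, so stage 2 doesn't engage; output -29.8 dBFS.
Stage 3: -29.8 dBFS is at or below the -17 dBFS threshold — no compression; output -29.8 dBFS.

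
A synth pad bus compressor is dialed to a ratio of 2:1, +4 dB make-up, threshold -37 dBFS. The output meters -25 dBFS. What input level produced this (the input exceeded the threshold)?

-21 dBFS

Remove make-up: -25 − 4 = -29 dBFS.
That's 8 dB above the -37 dBFS threshold.
Undo the ratio: input overshoot = 8 × 2 = 16 dB, giving input = -21 dBFS.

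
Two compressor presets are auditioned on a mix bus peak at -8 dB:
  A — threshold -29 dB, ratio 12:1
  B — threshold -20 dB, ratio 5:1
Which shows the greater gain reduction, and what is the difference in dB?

A, by 9.65 dB

A: GR = 21 − 21/12 = 19.25 dB.
B: GR = 12 − 12/5 = 9.6 dB.
A applies 9.65 dB more gain reduction.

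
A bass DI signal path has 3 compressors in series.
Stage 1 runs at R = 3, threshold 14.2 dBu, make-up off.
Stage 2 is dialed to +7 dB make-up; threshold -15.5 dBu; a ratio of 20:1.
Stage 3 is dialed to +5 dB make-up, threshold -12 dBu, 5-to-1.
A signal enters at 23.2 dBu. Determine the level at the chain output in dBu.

-5.973 dBu

Stage 1: overshoot 9 dB → 9/3 = 3 dB → 17.2 dBu.
Stage 2: 17.2 dBu is 32.7 dB over -15.5 dBu; at 20:1 that becomes 1.635 dB over, giving -13.865 dBu; +7 dB make-up → -6.865 dBu.
Stage 3: 5.135 dB above -12 dBu, reduced 5:1 to 1.027 dB above → -10.973 dBu; +5 dB make-up → -5.973 dBu.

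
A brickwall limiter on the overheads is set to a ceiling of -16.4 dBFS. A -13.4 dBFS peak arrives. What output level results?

-16.4 dBFS

A brickwall limiter is an ∞:1 compressor: any input above the ceiling is clamped to -16.4 dBFS.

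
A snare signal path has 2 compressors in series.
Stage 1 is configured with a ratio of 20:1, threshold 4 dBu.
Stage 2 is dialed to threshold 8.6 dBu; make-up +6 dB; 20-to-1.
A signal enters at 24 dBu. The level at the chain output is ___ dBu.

Stage 1: 20 dB above 4 dBu, reduced 20:1 to 1 dB above → 5 dBu.
Stage 2: 5 dBu ≤ 8.6 dBu, so stage 2 doesn't engage; make-up brings it to 11 dBu.

11 dBu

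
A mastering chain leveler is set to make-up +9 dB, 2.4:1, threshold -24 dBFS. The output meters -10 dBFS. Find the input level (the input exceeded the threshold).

Remove make-up: -10 − 9 = -19 dBFS.
That's 5 dB above the -24 dBFS threshold.
Input overshoot = R × output overshoot = 12 dB → input = -24 + 12 = -12 dBFS.

-12 dBFS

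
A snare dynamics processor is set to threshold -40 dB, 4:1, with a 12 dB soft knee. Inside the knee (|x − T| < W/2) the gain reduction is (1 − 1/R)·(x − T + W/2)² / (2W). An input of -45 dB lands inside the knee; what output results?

x − T + W/2 = -45 − (-40) + 6 = 1.
GR = (1 − 1/4) × 1² / 24 = 0.75 × 1 / 24 = 0.03125 dB.
Output = -45 − 0.03125 = -45.03125 dB.

-45.03125 dB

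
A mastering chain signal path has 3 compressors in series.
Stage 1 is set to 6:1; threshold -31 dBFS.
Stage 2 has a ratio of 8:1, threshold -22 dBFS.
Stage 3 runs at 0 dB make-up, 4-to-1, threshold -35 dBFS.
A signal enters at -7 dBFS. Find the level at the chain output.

-33 dBFS

Stage 1: -7 dBFS is 24 dB over -31 dBFS; at 6:1 that becomes 4 dB over, giving -27 dBFS.
Stage 2: -27 dBFS ≤ -22 dBFS, so stage 2 doesn't engage; output -27 dBFS.
Stage 3: 8 dB above -35 dBFS, reduced 4:1 to 2 dB above → -33 dBFS.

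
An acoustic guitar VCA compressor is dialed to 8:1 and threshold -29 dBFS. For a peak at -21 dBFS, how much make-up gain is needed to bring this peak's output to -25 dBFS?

3 dB

The peak compresses to -29 + 8/8 = -28 dBFS.
To reach -25 dBFS requires -25 − (-28) = 3 dB of make-up.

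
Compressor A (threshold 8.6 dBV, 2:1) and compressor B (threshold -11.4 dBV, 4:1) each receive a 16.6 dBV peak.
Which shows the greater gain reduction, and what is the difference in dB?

A: 8 dB over, compressed to 4 dB over, so 4 dB of GR.
B: 28 dB over, compressed to 7 dB over, so 21 dB of GR.
B reduces 17 dB more.

B, by 17 dB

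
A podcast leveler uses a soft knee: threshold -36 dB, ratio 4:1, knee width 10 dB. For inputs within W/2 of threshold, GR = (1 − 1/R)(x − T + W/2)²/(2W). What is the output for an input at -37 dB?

x − T + W/2 = -37 − (-36) + 5 = 4.
GR = (1 − 1/4) × 4² / 20 = 0.75 × 16 / 20 = 0.6 dB.
Output = -37 − 0.6 = -37.6 dB.

-37.6 dB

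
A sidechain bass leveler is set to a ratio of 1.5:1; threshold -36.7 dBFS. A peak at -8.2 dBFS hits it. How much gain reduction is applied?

Overshoot = -8.2 − (-36.7) = 28.5 dB.
At 1.5:1, output sits 28.5/1.5 = 19 dB above threshold.
Gain reduction = 28.5 − 19 = 9.5 dB.

9.5 dB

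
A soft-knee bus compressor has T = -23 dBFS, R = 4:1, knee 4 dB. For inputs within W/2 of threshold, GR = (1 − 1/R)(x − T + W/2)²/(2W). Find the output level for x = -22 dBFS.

x − T + W/2 = -22 − (-23) + 2 = 3.
GR = (1 − 1/4) × 3² / 8 = 0.75 × 9 / 8 = 0.84375 dB.
Output = -22 − 0.84375 = -22.84375 dBFS.

-22.84375 dBFS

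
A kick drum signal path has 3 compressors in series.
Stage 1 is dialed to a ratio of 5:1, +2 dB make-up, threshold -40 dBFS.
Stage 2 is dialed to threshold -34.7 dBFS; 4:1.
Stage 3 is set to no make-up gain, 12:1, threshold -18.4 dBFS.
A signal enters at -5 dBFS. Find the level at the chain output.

-33.775 dBFS

Stage 1: 35 dB above -40 dBFS, reduced 5:1 to 7 dB above → -33 dBFS; +2 dB make-up → -31 dBFS.
Stage 2: 3.7 dB above -34.7 dBFS, reduced 4:1 to 0.925 dB above → -33.775 dBFS.
Stage 3: -33.775 dBFS ≤ -18.4 dBFS, so stage 3 doesn't engage; output -33.775 dBFS.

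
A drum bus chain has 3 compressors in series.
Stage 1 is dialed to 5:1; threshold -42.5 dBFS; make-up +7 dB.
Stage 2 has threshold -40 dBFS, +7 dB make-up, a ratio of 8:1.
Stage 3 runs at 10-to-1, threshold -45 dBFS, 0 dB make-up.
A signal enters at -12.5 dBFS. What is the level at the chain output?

-43.66875 dBFS

Stage 1: -12.5 dBFS is 30 dB over -42.5 dBFS; at 5:1 that becomes 6 dB over, giving -36.5 dBFS; +7 dB make-up → -29.5 dBFS.
Stage 2: -29.5 dBFS is 10.5 dB over -40 dBFS; at 8:1 that becomes 1.3125 dB over, giving -38.6875 dBFS; +7 dB make-up → -31.6875 dBFS.
Stage 3: overshoot 13.3125 dB → 13.3125/10 = 1.33125 dB → -43.66875 dBFS.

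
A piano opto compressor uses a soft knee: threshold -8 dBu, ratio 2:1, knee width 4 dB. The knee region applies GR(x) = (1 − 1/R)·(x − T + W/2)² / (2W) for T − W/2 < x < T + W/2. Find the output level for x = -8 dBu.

x − T + W/2 = -8 − (-8) + 2 = 2.
GR = (1 − 1/2) × 2² / 8 = 0.5 × 4 / 8 = 0.25 dB.
Output = -8 − 0.25 = -8.25 dBu.

-8.25 dBu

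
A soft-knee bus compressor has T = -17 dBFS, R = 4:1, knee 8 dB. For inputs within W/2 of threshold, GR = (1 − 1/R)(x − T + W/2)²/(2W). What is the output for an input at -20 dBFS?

-20.046875 dBFS

x − T + W/2 = -20 − (-17) + 4 = 1.
GR = (1 − 1/4) × 1² / 16 = 0.75 × 1 / 16 = 0.046875 dB.
Output = -20 − 0.046875 = -20.046875 dBFS.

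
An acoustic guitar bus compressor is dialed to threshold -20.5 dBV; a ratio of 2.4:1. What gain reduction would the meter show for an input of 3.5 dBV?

14 dB

Overshoot = 3.5 − (-20.5) = 24 dB.
At 2.4:1, output sits 24/2.4 = 10 dB above threshold.
So the signal is attenuated by 24 − 10 = 14 dB.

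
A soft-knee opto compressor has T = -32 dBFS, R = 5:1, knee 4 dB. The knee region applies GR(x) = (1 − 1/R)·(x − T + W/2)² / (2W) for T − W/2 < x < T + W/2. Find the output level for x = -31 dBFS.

-31.9 dBFS

x − T + W/2 = -31 − (-32) + 2 = 3.
GR = (1 − 1/5) × 3² / 8 = 0.8 × 9 / 8 = 0.9 dB.
Output = -31 − 0.9 = -31.9 dBFS.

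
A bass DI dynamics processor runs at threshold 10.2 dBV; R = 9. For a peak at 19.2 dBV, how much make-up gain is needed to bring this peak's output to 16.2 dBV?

Overshoot 9 dB → 9/9 = 1 dB after compression, so the compressed level is 10.2 + 1 = 11.2 dBV.
Make-up = target − compressed = 16.2 − 11.2 = 5 dB.

5 dB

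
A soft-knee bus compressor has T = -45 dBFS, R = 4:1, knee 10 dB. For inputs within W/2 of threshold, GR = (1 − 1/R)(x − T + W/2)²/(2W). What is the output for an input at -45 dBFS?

x − T + W/2 = -45 − (-45) + 5 = 5.
GR = (1 − 1/4) × 5² / 20 = 0.75 × 25 / 20 = 0.9375 dB.
Output = -45 − 0.9375 = -45.9375 dBFS.

-45.9375 dBFS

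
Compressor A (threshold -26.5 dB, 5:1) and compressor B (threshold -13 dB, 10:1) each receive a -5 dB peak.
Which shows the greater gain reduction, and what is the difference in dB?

A: overshoot 21.5 dB → output overshoot 4.3 dB → GR 17.2 dB.
B: overshoot 8 dB → output overshoot 0.8 dB → GR 7.2 dB.
A applies 10 dB more gain reduction.

A, by 10 dB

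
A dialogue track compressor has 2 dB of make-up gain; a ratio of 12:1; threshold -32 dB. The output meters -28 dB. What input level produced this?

Before make-up, the level was -28 − 2 = -30 dB.
Post-compression overshoot = -30 − (-32) = 2 dB.
Before 12:1 compression the overshoot was 2 × 12 = 24 dB, so input = -32 + 24 = -8 dB.

-8 dB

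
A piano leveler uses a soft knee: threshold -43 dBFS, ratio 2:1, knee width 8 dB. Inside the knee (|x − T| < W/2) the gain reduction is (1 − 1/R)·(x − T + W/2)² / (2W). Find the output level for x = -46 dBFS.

-46.03125 dBFS

x − T + W/2 = -46 − (-43) + 4 = 1.
GR = (1 − 1/2) × 1² / 16 = 0.5 × 1 / 16 = 0.03125 dB.
Output = -46 − 0.03125 = -46.03125 dBFS.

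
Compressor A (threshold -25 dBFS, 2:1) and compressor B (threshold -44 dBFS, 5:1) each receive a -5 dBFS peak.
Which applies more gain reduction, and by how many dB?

A: 20 dB over, compressed to 10 dB over, so 10 dB of GR.
B: 39 dB over, compressed to 7.8 dB over, so 31.2 dB of GR.
B applies 21.2 dB more gain reduction.

B, by 21.2 dB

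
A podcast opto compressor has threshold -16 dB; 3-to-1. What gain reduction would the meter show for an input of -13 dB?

2 dB

The signal is 3 dB above threshold.
After 3:1 compression the overshoot becomes 3/3 = 1 dB.
So the signal is attenuated by 3 − 1 = 2 dB.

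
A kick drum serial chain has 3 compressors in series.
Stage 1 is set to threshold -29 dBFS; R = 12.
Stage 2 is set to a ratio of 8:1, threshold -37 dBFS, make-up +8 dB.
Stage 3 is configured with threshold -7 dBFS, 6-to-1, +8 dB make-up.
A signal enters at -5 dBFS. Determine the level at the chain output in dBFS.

-19.75 dBFS

Stage 1: overshoot 24 dB → 24/12 = 2 dB → -27 dBFS.
Stage 2: overshoot 10 dB → 10/8 = 1.25 dB → -35.75 dBFS; +8 dB make-up → -27.75 dBFS.
Stage 3: -27.75 dBFS ≤ -7 dBFS, so stage 3 doesn't engage; make-up brings it to -19.75 dBFS.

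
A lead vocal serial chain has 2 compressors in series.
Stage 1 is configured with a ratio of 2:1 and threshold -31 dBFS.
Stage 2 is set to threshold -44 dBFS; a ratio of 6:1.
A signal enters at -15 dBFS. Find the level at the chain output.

-40.5 dBFS

Stage 1: overshoot 16 dB → 16/2 = 8 dB → -23 dBFS.
Stage 2: overshoot 21 dB → 21/6 = 3.5 dB → -40.5 dBFS.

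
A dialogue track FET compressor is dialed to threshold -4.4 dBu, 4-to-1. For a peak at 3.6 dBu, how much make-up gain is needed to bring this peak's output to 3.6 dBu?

The peak compresses to -4.4 + 8/4 = -2.4 dBu.
To reach 3.6 dBu requires 3.6 − (-2.4) = 6 dB of make-up.

6 dB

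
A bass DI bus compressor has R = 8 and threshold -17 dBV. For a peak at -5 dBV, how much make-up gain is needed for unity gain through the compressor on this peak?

Overshoot 12 dB → 12/8 = 1.5 dB after compression, so the compressed level is -17 + 1.5 = -15.5 dBV.
Make-up = target − compressed = -5 − (-15.5) = 10.5 dB.

10.5 dB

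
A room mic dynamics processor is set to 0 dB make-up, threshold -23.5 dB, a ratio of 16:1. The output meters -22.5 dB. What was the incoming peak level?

-7.5 dB

The compressed level sits -22.5 − (-23.5) = 1 dB over threshold.
Undo the ratio: input overshoot = 1 × 16 = 16 dB, giving input = -7.5 dB.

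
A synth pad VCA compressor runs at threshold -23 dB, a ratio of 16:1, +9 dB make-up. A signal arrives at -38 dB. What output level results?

-29 dB

-38 dB is 15 dB below the -23 dB threshold, so no gain reduction is applied.
Make-up gain adds 9 dB: -38 + 9 = -29 dB.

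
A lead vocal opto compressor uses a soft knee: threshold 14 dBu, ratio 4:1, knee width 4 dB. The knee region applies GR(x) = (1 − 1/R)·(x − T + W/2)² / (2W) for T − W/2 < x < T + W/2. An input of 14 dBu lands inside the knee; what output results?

x − T + W/2 = 14 − 14 + 2 = 2.
GR = (1 − 1/4) × 2² / 8 = 0.75 × 4 / 8 = 0.375 dB.
Output = 14 − 0.375 = 13.625 dBu.

13.625 dBu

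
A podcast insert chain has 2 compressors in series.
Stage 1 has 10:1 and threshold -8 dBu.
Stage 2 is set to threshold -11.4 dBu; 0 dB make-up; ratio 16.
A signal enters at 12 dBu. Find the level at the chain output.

Stage 1: 20 dB above -8 dBu, reduced 10:1 to 2 dB above → -6 dBu.
Stage 2: -6 dBu is 5.4 dB over -11.4 dBu; at 16:1 that becomes 0.3375 dB over, giving -11.0625 dBu.

-11.0625 dBu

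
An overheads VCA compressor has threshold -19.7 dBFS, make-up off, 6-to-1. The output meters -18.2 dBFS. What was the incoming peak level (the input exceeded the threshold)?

That's 1.5 dB above the -19.7 dBFS threshold.
Before 6:1 compression the overshoot was 1.5 × 6 = 9 dB, so input = -19.7 + 9 = -10.7 dBFS.

-10.7 dBFS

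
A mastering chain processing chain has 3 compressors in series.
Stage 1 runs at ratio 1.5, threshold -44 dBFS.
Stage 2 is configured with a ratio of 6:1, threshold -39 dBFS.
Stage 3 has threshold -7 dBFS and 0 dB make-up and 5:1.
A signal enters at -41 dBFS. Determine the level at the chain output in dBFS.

-42 dBFS

Stage 1: 3 dB above -44 dBFS, reduced 1.5:1 to 2 dB above → -42 dBFS.
Stage 2: -42 dBFS is at or below the -39 dBFS threshold — no compression; output -42 dBFS.
Stage 3: below threshold (-42 ≤ -7); passes unchanged; output -42 dBFS.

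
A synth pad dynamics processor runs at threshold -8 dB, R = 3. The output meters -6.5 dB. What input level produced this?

The compressed level sits -6.5 − (-8) = 1.5 dB over threshold.
Undo the ratio: input overshoot = 1.5 × 3 = 4.5 dB, giving input = -3.5 dB.

-3.5 dB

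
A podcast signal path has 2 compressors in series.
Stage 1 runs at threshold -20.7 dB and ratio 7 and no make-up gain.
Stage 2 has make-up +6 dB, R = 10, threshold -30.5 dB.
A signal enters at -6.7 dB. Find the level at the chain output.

Stage 1: -6.7 dB is 14 dB over -20.7 dB; at 7:1 that becomes 2 dB over, giving -18.7 dB.
Stage 2: overshoot 11.8 dB → 11.8/10 = 1.18 dB → -29.32 dB; +6 dB make-up → -23.32 dB.

-23.32 dB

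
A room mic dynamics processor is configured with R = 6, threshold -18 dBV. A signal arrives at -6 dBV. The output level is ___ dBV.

-16 dBV

Overshoot: -6 − (-18) = 12 dB.
The 12 dB excess becomes 2 dB after 6:1 reduction.
That puts the output at -16 dBV.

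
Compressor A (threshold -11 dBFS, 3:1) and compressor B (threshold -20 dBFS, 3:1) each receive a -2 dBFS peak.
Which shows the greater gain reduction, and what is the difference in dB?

A: 9 dB over, compressed to 3 dB over, so 6 dB of GR.
B: 18 dB over, compressed to 6 dB over, so 12 dB of GR.
B applies 6 dB more gain reduction.

B, by 6 dB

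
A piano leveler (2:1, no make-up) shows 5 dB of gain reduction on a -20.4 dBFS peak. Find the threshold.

Input is 10 dB above T (since output overshoot × R = input overshoot: (-25.4 − T)·2 = -20.4 − T gives T = -30.4 dBFS).
Check: -30.4 + (-20.4 − (-30.4))/2 = -30.4 + 5 = -25.4 dBFS. ✓

-30.4 dBFS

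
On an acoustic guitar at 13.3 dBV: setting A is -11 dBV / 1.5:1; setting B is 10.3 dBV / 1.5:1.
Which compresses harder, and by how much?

A, by 7.1 dB

A: overshoot 24.3 dB → output overshoot 16.2 dB → GR 8.1 dB.
B: overshoot 3 dB → output overshoot 2 dB → GR 1 dB.
Difference: 7.1 dB in favour of A.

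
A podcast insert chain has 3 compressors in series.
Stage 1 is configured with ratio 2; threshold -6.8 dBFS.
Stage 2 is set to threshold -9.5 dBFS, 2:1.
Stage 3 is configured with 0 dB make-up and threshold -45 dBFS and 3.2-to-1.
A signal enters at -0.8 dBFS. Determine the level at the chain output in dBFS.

-33.015625 dBFS

Stage 1: 6 dB above -6.8 dBFS, reduced 2:1 to 3 dB above → -3.8 dBFS.
Stage 2: -3.8 dBFS is 5.7 dB over -9.5 dBFS; at 2:1 that becomes 2.85 dB over, giving -6.65 dBFS.
Stage 3: -6.65 dBFS is 38.35 dB over -45 dBFS; at 3.2:1 that becomes 11.984375 dB over, giving -33.015625 dBFS.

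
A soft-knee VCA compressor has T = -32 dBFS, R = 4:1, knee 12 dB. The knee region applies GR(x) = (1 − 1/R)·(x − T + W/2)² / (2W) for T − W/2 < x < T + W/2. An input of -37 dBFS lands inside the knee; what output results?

x − T + W/2 = -37 − (-32) + 6 = 1.
GR = (1 − 1/4) × 1² / 24 = 0.75 × 1 / 24 = 0.03125 dB.
Output = -37 − 0.03125 = -37.03125 dBFS.

-37.03125 dBFS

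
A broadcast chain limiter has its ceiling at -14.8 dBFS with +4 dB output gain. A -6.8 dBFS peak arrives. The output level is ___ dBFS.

-10.8 dBFS

At ∞:1, everything above -14.8 dBFS is held at the ceiling.
Output gain then adds 4 dB: -14.8 + 4 = -10.8 dBFS.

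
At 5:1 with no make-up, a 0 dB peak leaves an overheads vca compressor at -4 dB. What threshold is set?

Input is 5 dB above T (since output overshoot × R = input overshoot: (-4 − T)·5 = 0 − T gives T = -5 dB).
Check: -5 + (0 − (-5))/5 = -5 + 1 = -4 dB. ✓

-5 dB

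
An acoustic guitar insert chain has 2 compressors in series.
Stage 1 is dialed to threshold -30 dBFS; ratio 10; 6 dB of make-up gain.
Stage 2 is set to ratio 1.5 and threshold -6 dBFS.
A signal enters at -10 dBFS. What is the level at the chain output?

-22 dBFS

Stage 1: 20 dB above -30 dBFS, reduced 10:1 to 2 dB above → -28 dBFS; +6 dB make-up → -22 dBFS.
Stage 2: below threshold (-22 ≤ -6); passes unchanged; output -22 dBFS.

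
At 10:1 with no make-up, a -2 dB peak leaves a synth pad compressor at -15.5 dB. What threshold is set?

Input is 15 dB above T (since output overshoot × R = input overshoot: (-15.5 − T)·10 = -2 − T gives T = -17 dB).
Check: -17 + (-2 − (-17))/10 = -17 + 1.5 = -15.5 dB. ✓

-17 dB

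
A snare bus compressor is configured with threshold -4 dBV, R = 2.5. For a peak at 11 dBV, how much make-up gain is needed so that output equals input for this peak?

9 dB

Without make-up, output = threshold + overshoot/2.5 = -4 + 6 = 2 dBV.
Gap to target: 9 dB.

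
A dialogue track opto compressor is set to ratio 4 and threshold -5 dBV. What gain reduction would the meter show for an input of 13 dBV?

The signal is 18 dB above threshold.
After 4:1 compression the overshoot becomes 18/4 = 4.5 dB.
So the signal is attenuated by 18 − 4.5 = 13.5 dB.

13.5 dB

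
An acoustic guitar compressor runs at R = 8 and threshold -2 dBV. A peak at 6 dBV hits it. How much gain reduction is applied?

Overshoot = 6 − (-2) = 8 dB.
At 8:1, output sits 8/8 = 1 dB above threshold.
So the signal is attenuated by 8 − 1 = 7 dB.

7 dB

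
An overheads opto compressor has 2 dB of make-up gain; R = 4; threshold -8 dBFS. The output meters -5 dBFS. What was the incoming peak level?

Stripping the +2 dB make-up gives -7 dBFS at the gain stage.
The compressed level sits -7 − (-8) = 1 dB over threshold.
Before 4:1 compression the overshoot was 1 × 4 = 4 dB, so input = -8 + 4 = -4 dBFS.

-4 dBFS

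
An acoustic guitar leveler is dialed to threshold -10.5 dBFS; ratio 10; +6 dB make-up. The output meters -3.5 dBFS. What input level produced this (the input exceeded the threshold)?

Before make-up, the level was -3.5 − 6 = -9.5 dBFS.
The compressed level sits -9.5 − (-10.5) = 1 dB over threshold.
Undo the ratio: input overshoot = 1 × 10 = 10 dB, giving input = -0.5 dBFS.

-0.5 dBFS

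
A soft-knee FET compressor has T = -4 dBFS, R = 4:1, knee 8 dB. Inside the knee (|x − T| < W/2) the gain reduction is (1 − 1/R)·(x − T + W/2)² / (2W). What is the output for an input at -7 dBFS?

-7.046875 dBFS

x − T + W/2 = -7 − (-4) + 4 = 1.
GR = (1 − 1/4) × 1² / 16 = 0.75 × 1 / 16 = 0.046875 dB.
Output = -7 − 0.046875 = -7.046875 dBFS.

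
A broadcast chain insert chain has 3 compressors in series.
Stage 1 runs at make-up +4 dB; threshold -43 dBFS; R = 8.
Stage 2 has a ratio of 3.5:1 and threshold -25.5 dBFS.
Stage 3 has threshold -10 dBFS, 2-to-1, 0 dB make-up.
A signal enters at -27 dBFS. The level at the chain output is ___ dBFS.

Stage 1: 16 dB above -43 dBFS, reduced 8:1 to 2 dB above → -41 dBFS; +4 dB make-up → -37 dBFS.
Stage 2: below threshold (-37 ≤ -25.5); passes unchanged; output -37 dBFS.
Stage 3: below threshold (-37 ≤ -10); passes unchanged; output -37 dBFS.

-37 dBFS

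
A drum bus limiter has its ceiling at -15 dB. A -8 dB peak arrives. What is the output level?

The limiter clamps the peak to its -15 dB ceiling.

-15 dB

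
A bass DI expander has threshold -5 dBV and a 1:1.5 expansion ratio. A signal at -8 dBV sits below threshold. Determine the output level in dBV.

Undershoot = (-5) − (-8) = 3 dB.
At 1:1.5, that expands to 4.5 dB under threshold.
Output = -5 − 4.5 = -9.5 dBV.

-9.5 dBV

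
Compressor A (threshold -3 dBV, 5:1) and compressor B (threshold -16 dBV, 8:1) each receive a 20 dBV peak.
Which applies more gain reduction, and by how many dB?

B, by 13.1 dB

A: overshoot 23 dB → output overshoot 4.6 dB → GR 18.4 dB.
B: overshoot 36 dB → output overshoot 4.5 dB → GR 31.5 dB.
Difference: 13.1 dB in favour of B.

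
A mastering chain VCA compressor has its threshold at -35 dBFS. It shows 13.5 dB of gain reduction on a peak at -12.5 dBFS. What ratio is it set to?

Input overshoot = -12.5 − (-35) = 22.5 dB.
Output overshoot = 22.5 − 13.5 = 9 dB.
Ratio = input overshoot / output overshoot = 22.5 / 9 = 2.5.

2.5:1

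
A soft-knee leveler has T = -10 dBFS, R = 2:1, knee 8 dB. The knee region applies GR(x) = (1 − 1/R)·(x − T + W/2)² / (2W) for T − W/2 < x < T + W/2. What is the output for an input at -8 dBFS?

-9.125 dBFS

x − T + W/2 = -8 − (-10) + 4 = 6.
GR = (1 − 1/2) × 6² / 16 = 0.5 × 36 / 16 = 1.125 dB.
Output = -8 − 1.125 = -9.125 dBFS.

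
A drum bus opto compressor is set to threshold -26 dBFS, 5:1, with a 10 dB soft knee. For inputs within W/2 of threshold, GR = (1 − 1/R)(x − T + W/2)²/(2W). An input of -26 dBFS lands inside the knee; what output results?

-27 dBFS

x − T + W/2 = -26 − (-26) + 5 = 5.
GR = (1 − 1/5) × 5² / 20 = 0.8 × 25 / 20 = 1 dB.
Output = -26 − 1 = -27 dBFS.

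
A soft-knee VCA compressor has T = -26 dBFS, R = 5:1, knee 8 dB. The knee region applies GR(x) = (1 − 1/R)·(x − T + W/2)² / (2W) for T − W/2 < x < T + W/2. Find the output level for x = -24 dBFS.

-25.8 dBFS

x − T + W/2 = -24 − (-26) + 4 = 6.
GR = (1 − 1/5) × 6² / 16 = 0.8 × 36 / 16 = 1.8 dB.
Output = -24 − 1.8 = -25.8 dBFS.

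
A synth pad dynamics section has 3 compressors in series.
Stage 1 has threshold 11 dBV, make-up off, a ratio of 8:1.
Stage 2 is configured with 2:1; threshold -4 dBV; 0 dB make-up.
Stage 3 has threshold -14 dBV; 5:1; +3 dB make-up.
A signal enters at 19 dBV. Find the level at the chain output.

-7.4 dBV

Stage 1: overshoot 8 dB → 8/8 = 1 dB → 12 dBV.
Stage 2: 12 dBV is 16 dB over -4 dBV; at 2:1 that becomes 8 dB over, giving 4 dBV.
Stage 3: 4 dBV is 18 dB over -14 dBV; at 5:1 that becomes 3.6 dB over, giving -10.4 dBV; +3 dB make-up → -7.4 dBV.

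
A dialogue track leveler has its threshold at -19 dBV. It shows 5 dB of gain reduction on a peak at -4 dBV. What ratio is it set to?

1.5:1

Input overshoot = -4 − (-19) = 15 dB.
Output overshoot = 15 − 5 = 10 dB.
Ratio = input overshoot / output overshoot = 15 / 10 = 1.5.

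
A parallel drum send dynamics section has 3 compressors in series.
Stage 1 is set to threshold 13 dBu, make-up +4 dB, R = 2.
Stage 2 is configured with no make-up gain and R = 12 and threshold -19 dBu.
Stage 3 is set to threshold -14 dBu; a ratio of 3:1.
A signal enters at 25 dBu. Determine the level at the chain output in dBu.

Stage 1: 25 dBu is 12 dB over 13 dBu; at 2:1 that becomes 6 dB over, giving 19 dBu; +4 dB make-up → 23 dBu.
Stage 2: overshoot 42 dB → 42/12 = 3.5 dB → -15.5 dBu.
Stage 3: -15.5 dBu ≤ -14 dBu, so stage 3 doesn't engage; output -15.5 dBu.

-15.5 dBu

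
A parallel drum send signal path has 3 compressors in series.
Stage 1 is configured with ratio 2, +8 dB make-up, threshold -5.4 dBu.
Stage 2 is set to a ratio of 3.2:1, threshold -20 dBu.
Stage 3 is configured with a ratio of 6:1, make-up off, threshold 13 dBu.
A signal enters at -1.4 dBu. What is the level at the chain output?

-12.3125 dBu

Stage 1: 4 dB above -5.4 dBu, reduced 2:1 to 2 dB above → -3.4 dBu; +8 dB make-up → 4.6 dBu.
Stage 2: overshoot 24.6 dB → 24.6/3.2 = 7.6875 dB → -12.3125 dBu.
Stage 3: -12.3125 dBu ≤ 13 dBu, so stage 3 doesn't engage; output -12.3125 dBu.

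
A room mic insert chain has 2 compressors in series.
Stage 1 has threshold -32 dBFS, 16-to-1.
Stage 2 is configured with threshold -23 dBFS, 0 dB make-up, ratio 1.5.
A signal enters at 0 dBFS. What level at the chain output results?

-30 dBFS

Stage 1: overshoot 32 dB → 32/16 = 2 dB → -30 dBFS.
Stage 2: below threshold (-30 ≤ -23); passes unchanged; output -30 dBFS.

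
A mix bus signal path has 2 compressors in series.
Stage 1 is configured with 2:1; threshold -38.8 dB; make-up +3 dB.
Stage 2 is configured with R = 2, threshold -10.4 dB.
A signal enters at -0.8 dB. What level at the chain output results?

Stage 1: -0.8 dB is 38 dB over -38.8 dB; at 2:1 that becomes 19 dB over, giving -19.8 dB; +3 dB make-up → -16.8 dB.
Stage 2: below threshold (-16.8 ≤ -10.4); passes unchanged; output -16.8 dB.

-16.8 dB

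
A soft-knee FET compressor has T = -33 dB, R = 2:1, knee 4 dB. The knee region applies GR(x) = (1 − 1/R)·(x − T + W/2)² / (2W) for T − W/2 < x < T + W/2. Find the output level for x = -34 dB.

x − T + W/2 = -34 − (-33) + 2 = 1.
GR = (1 − 1/2) × 1² / 8 = 0.5 × 1 / 8 = 0.0625 dB.
Output = -34 − 0.0625 = -34.0625 dB.

-34.0625 dB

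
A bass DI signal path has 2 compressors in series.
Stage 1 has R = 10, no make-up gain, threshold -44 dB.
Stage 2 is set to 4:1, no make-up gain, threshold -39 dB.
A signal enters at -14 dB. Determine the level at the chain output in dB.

-41 dB

Stage 1: -14 dB is 30 dB over -44 dB; at 10:1 that becomes 3 dB over, giving -41 dB.
Stage 2: -41 dB is at or below the -39 dB threshold — no compression; output -41 dB.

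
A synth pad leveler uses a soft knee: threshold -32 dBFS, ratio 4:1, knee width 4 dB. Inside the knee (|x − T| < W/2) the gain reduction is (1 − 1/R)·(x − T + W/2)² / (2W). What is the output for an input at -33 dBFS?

-33.09375 dBFS

x − T + W/2 = -33 − (-32) + 2 = 1.
GR = (1 − 1/4) × 1² / 8 = 0.75 × 1 / 8 = 0.09375 dB.
Output = -33 − 0.09375 = -33.09375 dBFS.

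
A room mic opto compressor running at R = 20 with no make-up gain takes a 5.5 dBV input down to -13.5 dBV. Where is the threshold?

Let T be the threshold. Output overshoot = (input overshoot)/R, so -13.5 − T = (5.5 − T)/20.
20·(-13.5 − T) = 5.5 − T → 19·T = -270 − 5.5 = -275.5.
T = -275.5/19 = -14.5 dBV.

-14.5 dBV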